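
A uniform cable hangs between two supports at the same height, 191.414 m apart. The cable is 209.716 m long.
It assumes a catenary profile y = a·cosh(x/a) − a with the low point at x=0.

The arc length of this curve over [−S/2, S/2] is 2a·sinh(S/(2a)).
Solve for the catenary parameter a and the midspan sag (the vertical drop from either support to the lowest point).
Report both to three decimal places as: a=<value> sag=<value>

a=128.132 sag=37.437

seed: a₀ = √(S³/(24(L−S))) = √(191.414³/(24·18.302)) = 126.358846
iter 1: u=0.757422  f(a)=+5.322e-01  f'(a)=-3.066e-01  a ← 126.358846 − (+5.322e-01/-3.066e-01) = 128.094433
iter 2: u=0.747160  f(a)=+1.116e-02  f'(a)=-2.939e-01  a ← 128.094433 − (+1.116e-02/-2.939e-01) = 128.132418
iter 3: u=0.746938  f(a)=+5.145e-06  f'(a)=-2.936e-01  a ← 128.132418 − (+5.145e-06/-2.936e-01) = 128.132436
iter 4: u=0.746938  f(a)=+1.080e-12  f'(a)=-2.936e-01  a ← 128.132436 − (+1.080e-12/-2.936e-01) = 128.132436
converged: |Δa| < 1e-12 after 4 iterations
sag = a·(cosh(S/(2a)) − 1) = 128.132436·(cosh(0.746938) − 1) = 37.436647
T_max/T_min = cosh(S/(2a)) = 1.292172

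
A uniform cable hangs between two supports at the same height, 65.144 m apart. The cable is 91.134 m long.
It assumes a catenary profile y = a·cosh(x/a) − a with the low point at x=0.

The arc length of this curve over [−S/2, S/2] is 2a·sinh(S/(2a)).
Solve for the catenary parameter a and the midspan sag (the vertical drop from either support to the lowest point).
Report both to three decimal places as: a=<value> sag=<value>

a=22.212 sag=28.480

seed: a₀ = √(S³/(24(L−S))) = √(65.144³/(24·25.990)) = 21.052461
iter 1: u=1.547183  f(a)=+3.294e+00  f'(a)=-3.113e+00  a ← 21.052461 − (+3.294e+00/-3.113e+00) = 22.110633
iter 2: u=1.473137  f(a)=+2.646e-01  f'(a)=-2.631e+00  a ← 22.110633 − (+2.646e-01/-2.631e+00) = 22.211217
iter 3: u=1.466466  f(a)=+2.038e-03  f'(a)=-2.591e+00  a ← 22.211217 − (+2.038e-03/-2.591e+00) = 22.212003
iter 4: u=1.466414  f(a)=+1.229e-07  f'(a)=-2.590e+00  a ← 22.212003 − (+1.229e-07/-2.590e+00) = 22.212004
iter 5: u=1.466414  f(a)=+0.000e+00  f'(a)=-2.590e+00  a ← 22.212004 − (+0.000e+00/-2.590e+00) = 22.212004
converged: |Δa| < 1e-12 after 5 iterations
sag = a·(cosh(S/(2a)) − 1) = 22.212004·(cosh(1.466414) − 1) = 28.480448
T_max/T_min = cosh(S/(2a)) = 2.282210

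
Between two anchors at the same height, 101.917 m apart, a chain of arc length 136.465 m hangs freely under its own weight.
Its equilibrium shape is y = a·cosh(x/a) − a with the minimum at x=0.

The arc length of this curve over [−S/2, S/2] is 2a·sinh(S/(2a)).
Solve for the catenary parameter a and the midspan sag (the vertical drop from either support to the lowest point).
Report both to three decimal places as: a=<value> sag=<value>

a=37.423 sag=40.398

seed: a₀ = √(S³/(24(L−S))) = √(101.917³/(24·34.548)) = 35.731634
iter 1: u=1.426145  f(a)=+3.688e+00  f'(a)=-2.357e+00  a ← 35.731634 − (+3.688e+00/-2.357e+00) = 37.296678
iter 2: u=1.366301  f(a)=+2.562e-01  f'(a)=-2.040e+00  a ← 37.296678 − (+2.562e-01/-2.040e+00) = 37.422268
iter 3: u=1.361716  f(a)=+1.440e-03  f'(a)=-2.017e+00  a ← 37.422268 − (+1.440e-03/-2.017e+00) = 37.422982
iter 4: u=1.361690  f(a)=+4.603e-08  f'(a)=-2.017e+00  a ← 37.422982 − (+4.603e-08/-2.017e+00) = 37.422982
iter 5: u=1.361690  f(a)=+0.000e+00  f'(a)=-2.017e+00  a ← 37.422982 − (+0.000e+00/-2.017e+00) = 37.422982
converged: |Δa| < 1e-12 after 5 iterations
sag = a·(cosh(S/(2a)) − 1) = 37.422982·(cosh(1.361690) − 1) = 40.398311
T_max/T_min = cosh(S/(2a)) = 2.079505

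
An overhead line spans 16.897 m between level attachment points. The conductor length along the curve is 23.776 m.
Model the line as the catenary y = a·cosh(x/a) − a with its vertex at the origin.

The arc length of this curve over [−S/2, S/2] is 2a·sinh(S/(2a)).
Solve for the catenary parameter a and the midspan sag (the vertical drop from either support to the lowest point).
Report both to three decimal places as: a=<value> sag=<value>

a=5.709 sag=7.479

seed: a₀ = √(S³/(24(L−S))) = √(16.897³/(24·6.879)) = 5.405628
iter 1: u=1.562908  f(a)=+8.907e-01  f'(a)=-3.224e+00  a ← 5.405628 − (+8.907e-01/-3.224e+00) = 5.681941
iter 2: u=1.486904  f(a)=+7.285e-02  f'(a)=-2.716e+00  a ← 5.681941 − (+7.285e-02/-2.716e+00) = 5.708765
iter 3: u=1.479917  f(a)=+5.833e-04  f'(a)=-2.673e+00  a ← 5.708765 − (+5.833e-04/-2.673e+00) = 5.708983
iter 4: u=1.479861  f(a)=+3.805e-08  f'(a)=-2.672e+00  a ← 5.708983 − (+3.805e-08/-2.672e+00) = 5.708983
iter 5: u=1.479861  f(a)=-3.553e-15  f'(a)=-2.672e+00  a ← 5.708983 − (-3.553e-15/-2.672e+00) = 5.708983
converged: |Δa| < 1e-12 after 5 iterations
sag = a·(cosh(S/(2a)) − 1) = 5.708983·(cosh(1.479861) − 1) = 7.478778
T_max/T_min = cosh(S/(2a)) = 2.310002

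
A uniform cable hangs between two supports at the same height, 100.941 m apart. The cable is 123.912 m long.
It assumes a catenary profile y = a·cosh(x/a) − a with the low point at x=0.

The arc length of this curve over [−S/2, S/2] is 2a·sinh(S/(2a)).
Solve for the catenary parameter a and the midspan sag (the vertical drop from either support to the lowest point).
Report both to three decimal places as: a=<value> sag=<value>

a=44.595 sag=31.741

seed: a₀ = √(S³/(24(L−S))) = √(100.941³/(24·22.971)) = 43.192250
iter 1: u=1.168508  f(a)=+1.620e+00  f'(a)=-1.216e+00  a ← 43.192250 − (+1.620e+00/-1.216e+00) = 44.524480
iter 2: u=1.133545  f(a)=+7.798e-02  f'(a)=-1.102e+00  a ← 44.524480 − (+7.798e-02/-1.102e+00) = 44.595268
iter 3: u=1.131746  f(a)=+2.009e-04  f'(a)=-1.096e+00  a ← 44.595268 − (+2.009e-04/-1.096e+00) = 44.595451
iter 4: u=1.131741  f(a)=+1.341e-09  f'(a)=-1.096e+00  a ← 44.595451 − (+1.341e-09/-1.096e+00) = 44.595451
iter 5: u=1.131741  f(a)=+0.000e+00  f'(a)=-1.096e+00  a ← 44.595451 − (+0.000e+00/-1.096e+00) = 44.595451
converged: |Δa| < 1e-12 after 5 iterations
sag = a·(cosh(S/(2a)) − 1) = 44.595451·(cosh(1.131741) − 1) = 31.741304
T_max/T_min = cosh(S/(2a)) = 1.711761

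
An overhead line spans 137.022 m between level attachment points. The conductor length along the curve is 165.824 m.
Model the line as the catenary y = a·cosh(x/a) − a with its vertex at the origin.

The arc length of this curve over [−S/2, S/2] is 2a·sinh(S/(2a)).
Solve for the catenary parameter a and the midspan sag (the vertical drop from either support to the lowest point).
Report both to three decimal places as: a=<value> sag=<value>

seed: a₀ = √(S³/(24(L−S))) = √(137.022³/(24·28.802)) = 61.005432
iter 1: u=1.123031  f(a)=+1.872e+00  f'(a)=-1.069e+00  a ← 61.005432 − (+1.872e+00/-1.069e+00) = 62.756666
iter 2: u=1.091693  f(a)=+8.362e-02  f'(a)=-9.753e-01  a ← 62.756666 − (+8.362e-02/-9.753e-01) = 62.842410
iter 3: u=1.090203  f(a)=+1.842e-04  f'(a)=-9.710e-01  a ← 62.842410 − (+1.842e-04/-9.710e-01) = 62.842600
iter 4: u=1.090200  f(a)=+8.980e-10  f'(a)=-9.710e-01  a ← 62.842600 − (+8.980e-10/-9.710e-01) = 62.842600
iter 5: u=1.090200  f(a)=+5.684e-14  f'(a)=-9.710e-01  a ← 62.842600 − (+5.684e-14/-9.710e-01) = 62.842600
converged: |Δa| < 1e-12 after 5 iterations
sag = a·(cosh(S/(2a)) − 1) = 62.842600·(cosh(1.090200) − 1) = 41.193894
T_max/T_min = cosh(S/(2a)) = 1.655509

a=62.843 sag=41.194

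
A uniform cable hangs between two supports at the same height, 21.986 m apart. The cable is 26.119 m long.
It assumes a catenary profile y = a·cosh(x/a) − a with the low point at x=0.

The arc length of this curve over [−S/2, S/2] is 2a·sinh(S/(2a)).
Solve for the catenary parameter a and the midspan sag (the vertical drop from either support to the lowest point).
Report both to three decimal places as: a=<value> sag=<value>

a=10.631 sag=6.208

seed: a₀ = √(S³/(24(L−S))) = √(21.986³/(24·4.133)) = 10.350969
iter 1: u=1.062026  f(a)=+2.394e-01  f'(a)=-8.923e-01  a ← 10.350969 − (+2.394e-01/-8.923e-01) = 10.619293
iter 2: u=1.035191  f(a)=+9.626e-03  f'(a)=-8.219e-01  a ← 10.619293 − (+9.626e-03/-8.219e-01) = 10.631006
iter 3: u=1.034051  f(a)=+1.700e-05  f'(a)=-8.190e-01  a ← 10.631006 − (+1.700e-05/-8.190e-01) = 10.631026
iter 4: u=1.034049  f(a)=+5.324e-11  f'(a)=-8.190e-01  a ← 10.631026 − (+5.324e-11/-8.190e-01) = 10.631026
iter 5: u=1.034049  f(a)=+3.553e-15  f'(a)=-8.190e-01  a ← 10.631026 − (+3.553e-15/-8.190e-01) = 10.631026
converged: |Δa| < 1e-12 after 5 iterations
sag = a·(cosh(S/(2a)) − 1) = 10.631026·(cosh(1.034049) − 1) = 6.208488
T_max/T_min = cosh(S/(2a)) = 1.583997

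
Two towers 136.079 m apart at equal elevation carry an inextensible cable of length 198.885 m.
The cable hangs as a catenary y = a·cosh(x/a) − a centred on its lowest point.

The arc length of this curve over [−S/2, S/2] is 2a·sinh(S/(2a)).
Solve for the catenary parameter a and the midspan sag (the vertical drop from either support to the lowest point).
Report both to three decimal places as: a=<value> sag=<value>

a=43.462 sag=65.063

seed: a₀ = √(S³/(24(L−S))) = √(136.079³/(24·62.806)) = 40.886551
iter 1: u=1.664105  f(a)=+9.292e+00  f'(a)=-4.012e+00  a ← 40.886551 − (+9.292e+00/-4.012e+00) = 43.202913
iter 2: u=1.574882  f(a)=+8.481e-01  f'(a)=-3.310e+00  a ← 43.202913 − (+8.481e-01/-3.310e+00) = 43.459162
iter 3: u=1.565596  f(a)=+8.633e-03  f'(a)=-3.243e+00  a ← 43.459162 − (+8.633e-03/-3.243e+00) = 43.461825
iter 4: u=1.565500  f(a)=+9.147e-07  f'(a)=-3.242e+00  a ← 43.461825 − (+9.147e-07/-3.242e+00) = 43.461825
iter 5: u=1.565500  f(a)=+2.842e-14  f'(a)=-3.242e+00  a ← 43.461825 − (+2.842e-14/-3.242e+00) = 43.461825
converged: |Δa| < 1e-12 after 5 iterations
sag = a·(cosh(S/(2a)) − 1) = 43.461825·(cosh(1.565500) − 1) = 65.063476
T_max/T_min = cosh(S/(2a)) = 2.497026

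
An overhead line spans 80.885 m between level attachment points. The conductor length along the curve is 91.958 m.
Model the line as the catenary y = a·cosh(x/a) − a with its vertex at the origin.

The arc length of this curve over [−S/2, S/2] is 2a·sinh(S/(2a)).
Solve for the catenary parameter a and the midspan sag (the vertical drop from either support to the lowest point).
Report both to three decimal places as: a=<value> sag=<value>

a=45.512 sag=19.183

seed: a₀ = √(S³/(24(L−S))) = √(80.885³/(24·11.073)) = 44.623509
iter 1: u=0.906305  f(a)=+4.638e-01  f'(a)=-5.383e-01  a ← 44.623509 − (+4.638e-01/-5.383e-01) = 45.485089
iter 2: u=0.889138  f(a)=+1.377e-02  f'(a)=-5.067e-01  a ← 45.485089 − (+1.377e-02/-5.067e-01) = 45.512267
iter 3: u=0.888607  f(a)=+1.297e-05  f'(a)=-5.058e-01  a ← 45.512267 − (+1.297e-05/-5.058e-01) = 45.512293
iter 4: u=0.888606  f(a)=+1.153e-11  f'(a)=-5.058e-01  a ← 45.512293 − (+1.153e-11/-5.058e-01) = 45.512293
converged: |Δa| < 1e-12 after 4 iterations
sag = a·(cosh(S/(2a)) − 1) = 45.512293·(cosh(0.888606) − 1) = 19.182662
T_max/T_min = cosh(S/(2a)) = 1.421483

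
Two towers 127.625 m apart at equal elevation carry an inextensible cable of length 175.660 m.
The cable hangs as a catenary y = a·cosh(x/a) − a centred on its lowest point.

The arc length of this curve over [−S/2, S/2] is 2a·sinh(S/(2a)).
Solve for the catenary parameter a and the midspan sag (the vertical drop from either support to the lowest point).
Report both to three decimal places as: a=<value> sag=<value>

seed: a₀ = √(S³/(24(L−S))) = √(127.625³/(24·48.035)) = 42.463825
iter 1: u=1.502750  f(a)=+5.725e+00  f'(a)=-2.816e+00  a ← 42.463825 − (+5.725e+00/-2.816e+00) = 44.496555
iter 2: u=1.434100  f(a)=+4.367e-01  f'(a)=-2.402e+00  a ← 44.496555 − (+4.367e-01/-2.402e+00) = 44.678410
iter 3: u=1.428263  f(a)=+3.006e-03  f'(a)=-2.369e+00  a ← 44.678410 − (+3.006e-03/-2.369e+00) = 44.679679
iter 4: u=1.428222  f(a)=+1.445e-07  f'(a)=-2.368e+00  a ← 44.679679 − (+1.445e-07/-2.368e+00) = 44.679679
iter 5: u=1.428222  f(a)=+0.000e+00  f'(a)=-2.368e+00  a ← 44.679679 − (+0.000e+00/-2.368e+00) = 44.679679
converged: |Δa| < 1e-12 after 5 iterations
sag = a·(cosh(S/(2a)) − 1) = 44.679679·(cosh(1.428222) − 1) = 53.861595
T_max/T_min = cosh(S/(2a)) = 2.205505

a=44.680 sag=53.862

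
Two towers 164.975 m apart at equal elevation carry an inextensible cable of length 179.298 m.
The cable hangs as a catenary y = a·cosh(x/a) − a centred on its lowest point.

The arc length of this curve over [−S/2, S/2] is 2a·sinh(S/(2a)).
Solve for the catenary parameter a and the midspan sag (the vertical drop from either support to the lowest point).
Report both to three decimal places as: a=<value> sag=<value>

a=115.748 sag=30.657

seed: a₀ = √(S³/(24(L−S))) = √(164.975³/(24·14.323)) = 114.289041
iter 1: u=0.721745  f(a)=+3.777e-01  f'(a)=-2.639e-01  a ← 114.289041 − (+3.777e-01/-2.639e-01) = 115.720063
iter 2: u=0.712819  f(a)=+7.211e-03  f'(a)=-2.540e-01  a ← 115.720063 − (+7.211e-03/-2.540e-01) = 115.748459
iter 3: u=0.712644  f(a)=+2.742e-06  f'(a)=-2.538e-01  a ← 115.748459 − (+2.742e-06/-2.538e-01) = 115.748470
iter 4: u=0.712644  f(a)=+4.547e-13  f'(a)=-2.538e-01  a ← 115.748470 − (+4.547e-13/-2.538e-01) = 115.748470
converged: |Δa| < 1e-12 after 4 iterations
sag = a·(cosh(S/(2a)) − 1) = 115.748470·(cosh(0.712644) − 1) = 30.657307
T_max/T_min = cosh(S/(2a)) = 1.264861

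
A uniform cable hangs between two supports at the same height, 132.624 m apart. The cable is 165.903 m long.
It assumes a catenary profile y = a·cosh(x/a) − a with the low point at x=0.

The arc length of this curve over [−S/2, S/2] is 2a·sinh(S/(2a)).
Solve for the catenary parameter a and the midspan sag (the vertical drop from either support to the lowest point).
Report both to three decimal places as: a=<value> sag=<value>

seed: a₀ = √(S³/(24(L−S))) = √(132.624³/(24·33.279)) = 54.043371
iter 1: u=1.227015  f(a)=+2.597e+00  f'(a)=-1.427e+00  a ← 54.043371 − (+2.597e+00/-1.427e+00) = 55.862891
iter 2: u=1.187049  f(a)=+1.369e-01  f'(a)=-1.280e+00  a ← 55.862891 − (+1.369e-01/-1.280e+00) = 55.969825
iter 3: u=1.184781  f(a)=+4.274e-04  f'(a)=-1.272e+00  a ← 55.969825 − (+4.274e-04/-1.272e+00) = 55.970161
iter 4: u=1.184774  f(a)=+4.195e-09  f'(a)=-1.272e+00  a ← 55.970161 − (+4.195e-09/-1.272e+00) = 55.970161
iter 5: u=1.184774  f(a)=+0.000e+00  f'(a)=-1.272e+00  a ← 55.970161 − (+0.000e+00/-1.272e+00) = 55.970161
converged: |Δa| < 1e-12 after 5 iterations
sag = a·(cosh(S/(2a)) − 1) = 55.970161·(cosh(1.184774) − 1) = 44.097867
T_max/T_min = cosh(S/(2a)) = 1.787882

a=55.970 sag=44.098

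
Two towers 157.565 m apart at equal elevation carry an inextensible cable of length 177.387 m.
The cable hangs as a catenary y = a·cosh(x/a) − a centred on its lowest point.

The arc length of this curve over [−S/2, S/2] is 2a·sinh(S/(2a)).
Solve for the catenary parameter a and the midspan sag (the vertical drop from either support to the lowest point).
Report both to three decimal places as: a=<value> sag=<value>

a=92.343 sag=35.695

seed: a₀ = √(S³/(24(L−S))) = √(157.565³/(24·19.822)) = 90.679742
iter 1: u=0.868799  f(a)=+7.617e-01  f'(a)=-4.711e-01  a ← 90.679742 − (+7.617e-01/-4.711e-01) = 92.296595
iter 2: u=0.853580  f(a)=+2.085e-02  f'(a)=-4.456e-01  a ← 92.296595 − (+2.085e-02/-4.456e-01) = 92.343382
iter 3: u=0.853147  f(a)=+1.660e-05  f'(a)=-4.449e-01  a ← 92.343382 − (+1.660e-05/-4.449e-01) = 92.343419
iter 4: u=0.853147  f(a)=+1.052e-11  f'(a)=-4.449e-01  a ← 92.343419 − (+1.052e-11/-4.449e-01) = 92.343419
converged: |Δa| < 1e-12 after 4 iterations
sag = a·(cosh(S/(2a)) − 1) = 92.343419·(cosh(0.853147) − 1) = 35.695028
T_max/T_min = cosh(S/(2a)) = 1.386547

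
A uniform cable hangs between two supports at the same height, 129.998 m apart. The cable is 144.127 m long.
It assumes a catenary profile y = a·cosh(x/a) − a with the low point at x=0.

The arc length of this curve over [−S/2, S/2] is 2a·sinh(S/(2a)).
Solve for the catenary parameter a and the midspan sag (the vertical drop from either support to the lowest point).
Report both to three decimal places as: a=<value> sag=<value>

seed: a₀ = √(S³/(24(L−S))) = √(129.998³/(24·14.129)) = 80.490323
iter 1: u=0.807538  f(a)=+4.679e-01  f'(a)=-3.745e-01  a ← 80.490323 − (+4.679e-01/-3.745e-01) = 81.739717
iter 2: u=0.795195  f(a)=+1.112e-02  f'(a)=-3.569e-01  a ← 81.739717 − (+1.112e-02/-3.569e-01) = 81.770866
iter 3: u=0.794892  f(a)=+6.614e-06  f'(a)=-3.565e-01  a ← 81.770866 − (+6.614e-06/-3.565e-01) = 81.770885
iter 4: u=0.794892  f(a)=+2.331e-12  f'(a)=-3.565e-01  a ← 81.770885 − (+2.331e-12/-3.565e-01) = 81.770885
converged: |Δa| < 1e-12 after 4 iterations
sag = a·(cosh(S/(2a)) − 1) = 81.770885·(cosh(0.794892) − 1) = 27.222811
T_max/T_min = cosh(S/(2a)) = 1.332916

a=81.771 sag=27.223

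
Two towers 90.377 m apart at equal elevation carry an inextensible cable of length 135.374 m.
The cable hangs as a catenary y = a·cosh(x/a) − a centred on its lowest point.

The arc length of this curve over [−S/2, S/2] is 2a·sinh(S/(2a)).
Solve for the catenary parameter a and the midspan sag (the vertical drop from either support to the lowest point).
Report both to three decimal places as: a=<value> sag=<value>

seed: a₀ = √(S³/(24(L−S))) = √(90.377³/(24·44.997)) = 26.145050
iter 1: u=1.728377  f(a)=+7.219e+00  f'(a)=-4.586e+00  a ← 26.145050 − (+7.219e+00/-4.586e+00) = 27.719150
iter 2: u=1.630227  f(a)=+7.034e-01  f'(a)=-3.733e+00  a ← 27.719150 − (+7.034e-01/-3.733e+00) = 27.907596
iter 3: u=1.619219  f(a)=+8.268e-03  f'(a)=-3.645e+00  a ← 27.907596 − (+8.268e-03/-3.645e+00) = 27.909864
iter 4: u=1.619087  f(a)=+1.172e-06  f'(a)=-3.644e+00  a ← 27.909864 − (+1.172e-06/-3.644e+00) = 27.909864
iter 5: u=1.619087  f(a)=+2.842e-14  f'(a)=-3.644e+00  a ← 27.909864 − (+2.842e-14/-3.644e+00) = 27.909864
converged: |Δa| < 1e-12 after 5 iterations
sag = a·(cosh(S/(2a)) − 1) = 27.909864·(cosh(1.619087) − 1) = 45.305506
T_max/T_min = cosh(S/(2a)) = 2.623279

a=27.910 sag=45.306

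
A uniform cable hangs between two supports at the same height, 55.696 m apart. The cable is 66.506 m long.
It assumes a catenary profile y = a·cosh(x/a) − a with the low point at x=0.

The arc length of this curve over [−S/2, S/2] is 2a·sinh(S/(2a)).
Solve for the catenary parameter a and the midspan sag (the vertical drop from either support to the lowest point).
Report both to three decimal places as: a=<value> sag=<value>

seed: a₀ = √(S³/(24(L−S))) = √(55.696³/(24·10.810)) = 25.805813
iter 1: u=1.079137  f(a)=+6.472e-01  f'(a)=-9.395e-01  a ← 25.805813 − (+6.472e-01/-9.395e-01) = 26.494652
iter 2: u=1.051080  f(a)=+2.682e-02  f'(a)=-8.631e-01  a ← 26.494652 − (+2.682e-02/-8.631e-01) = 26.525724
iter 3: u=1.049849  f(a)=+5.046e-05  f'(a)=-8.599e-01  a ← 26.525724 − (+5.046e-05/-8.599e-01) = 26.525783
iter 4: u=1.049846  f(a)=+1.794e-10  f'(a)=-8.599e-01  a ← 26.525783 − (+1.794e-10/-8.599e-01) = 26.525783
iter 5: u=1.049846  f(a)=+0.000e+00  f'(a)=-8.599e-01  a ← 26.525783 − (+0.000e+00/-8.599e-01) = 26.525783
converged: |Δa| < 1e-12 after 5 iterations
sag = a·(cosh(S/(2a)) − 1) = 26.525783·(cosh(1.049846) − 1) = 16.011015
T_max/T_min = cosh(S/(2a)) = 1.603602

a=26.526 sag=16.011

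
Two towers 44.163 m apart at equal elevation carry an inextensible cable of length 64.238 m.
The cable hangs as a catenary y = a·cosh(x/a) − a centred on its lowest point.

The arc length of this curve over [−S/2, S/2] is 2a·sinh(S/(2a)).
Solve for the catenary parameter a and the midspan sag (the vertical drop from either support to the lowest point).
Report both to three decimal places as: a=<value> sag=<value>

seed: a₀ = √(S³/(24(L−S))) = √(44.163³/(24·20.075)) = 13.370710
iter 1: u=1.651483  f(a)=+2.922e+00  f'(a)=-3.906e+00  a ← 13.370710 − (+2.922e+00/-3.906e+00) = 14.118914
iter 2: u=1.563966  f(a)=+2.632e-01  f'(a)=-3.231e+00  a ← 14.118914 − (+2.632e-01/-3.231e+00) = 14.200382
iter 3: u=1.554993  f(a)=+2.603e-03  f'(a)=-3.168e+00  a ← 14.200382 − (+2.603e-03/-3.168e+00) = 14.201204
iter 4: u=1.554903  f(a)=+2.600e-07  f'(a)=-3.167e+00  a ← 14.201204 − (+2.600e-07/-3.167e+00) = 14.201204
iter 5: u=1.554903  f(a)=+0.000e+00  f'(a)=-3.167e+00  a ← 14.201204 − (+0.000e+00/-3.167e+00) = 14.201204
converged: |Δa| < 1e-12 after 5 iterations
sag = a·(cosh(S/(2a)) − 1) = 14.201204·(cosh(1.554903) − 1) = 20.917229
T_max/T_min = cosh(S/(2a)) = 2.472919

a=14.201 sag=20.917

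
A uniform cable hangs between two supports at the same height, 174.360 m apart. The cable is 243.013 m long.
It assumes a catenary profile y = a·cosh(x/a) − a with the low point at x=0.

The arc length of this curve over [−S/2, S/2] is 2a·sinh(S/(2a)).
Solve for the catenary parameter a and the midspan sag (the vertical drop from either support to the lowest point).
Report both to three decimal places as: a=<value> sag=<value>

seed: a₀ = √(S³/(24(L−S))) = √(174.360³/(24·68.653)) = 56.719829
iter 1: u=1.537029  f(a)=+8.581e+00  f'(a)=-3.043e+00  a ← 56.719829 − (+8.581e+00/-3.043e+00) = 59.539632
iter 2: u=1.464235  f(a)=+6.814e-01  f'(a)=-2.577e+00  a ← 59.539632 − (+6.814e-01/-2.577e+00) = 59.804018
iter 3: u=1.457762  f(a)=+5.116e-03  f'(a)=-2.539e+00  a ← 59.804018 − (+5.116e-03/-2.539e+00) = 59.806034
iter 4: u=1.457712  f(a)=+2.932e-07  f'(a)=-2.538e+00  a ← 59.806034 − (+2.932e-07/-2.538e+00) = 59.806034
iter 5: u=1.457712  f(a)=-5.684e-14  f'(a)=-2.538e+00  a ← 59.806034 − (-5.684e-14/-2.538e+00) = 59.806034
converged: |Δa| < 1e-12 after 5 iterations
sag = a·(cosh(S/(2a)) − 1) = 59.806034·(cosh(1.457712) − 1) = 75.621405
T_max/T_min = cosh(S/(2a)) = 2.264444

a=59.806 sag=75.621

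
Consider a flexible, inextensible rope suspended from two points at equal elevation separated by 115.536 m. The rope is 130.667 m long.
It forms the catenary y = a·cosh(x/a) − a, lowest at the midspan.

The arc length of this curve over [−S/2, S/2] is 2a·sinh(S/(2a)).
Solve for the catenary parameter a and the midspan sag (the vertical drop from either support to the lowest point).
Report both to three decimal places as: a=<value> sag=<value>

a=66.412 sag=26.749

seed: a₀ = √(S³/(24(L−S))) = √(115.536³/(24·15.131)) = 65.168324
iter 1: u=0.886443  f(a)=+6.057e-01  f'(a)=-5.019e-01  a ← 65.168324 − (+6.057e-01/-5.019e-01) = 66.375205
iter 2: u=0.870325  f(a)=+1.724e-02  f'(a)=-4.737e-01  a ← 66.375205 − (+1.724e-02/-4.737e-01) = 66.411592
iter 3: u=0.869848  f(a)=+1.486e-05  f'(a)=-4.729e-01  a ← 66.411592 − (+1.486e-05/-4.729e-01) = 66.411623
iter 4: u=0.869848  f(a)=+1.108e-11  f'(a)=-4.729e-01  a ← 66.411623 − (+1.108e-11/-4.729e-01) = 66.411623
converged: |Δa| < 1e-12 after 4 iterations
sag = a·(cosh(S/(2a)) − 1) = 66.411623·(cosh(0.869848) − 1) = 26.749366
T_max/T_min = cosh(S/(2a)) = 1.402781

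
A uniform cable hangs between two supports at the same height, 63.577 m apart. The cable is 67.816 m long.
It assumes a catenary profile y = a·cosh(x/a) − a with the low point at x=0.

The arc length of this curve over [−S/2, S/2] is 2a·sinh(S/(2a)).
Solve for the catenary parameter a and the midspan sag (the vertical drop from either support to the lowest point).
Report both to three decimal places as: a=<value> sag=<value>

a=50.754 sag=10.285

seed: a₀ = √(S³/(24(L−S))) = √(63.577³/(24·4.239)) = 50.258870
iter 1: u=0.632495  f(a)=+8.560e-02  f'(a)=-1.755e-01  a ← 50.258870 − (+8.560e-02/-1.755e-01) = 50.746546
iter 2: u=0.626417  f(a)=+1.262e-03  f'(a)=-1.704e-01  a ← 50.746546 − (+1.262e-03/-1.704e-01) = 50.753952
iter 3: u=0.626326  f(a)=+2.833e-07  f'(a)=-1.703e-01  a ← 50.753952 − (+2.833e-07/-1.703e-01) = 50.753954
iter 4: u=0.626326  f(a)=+2.842e-14  f'(a)=-1.703e-01  a ← 50.753954 − (+2.842e-14/-1.703e-01) = 50.753954
converged: |Δa| < 1e-12 after 4 iterations
sag = a·(cosh(S/(2a)) − 1) = 50.753954·(cosh(0.626326) − 1) = 10.284692
T_max/T_min = cosh(S/(2a)) = 1.202638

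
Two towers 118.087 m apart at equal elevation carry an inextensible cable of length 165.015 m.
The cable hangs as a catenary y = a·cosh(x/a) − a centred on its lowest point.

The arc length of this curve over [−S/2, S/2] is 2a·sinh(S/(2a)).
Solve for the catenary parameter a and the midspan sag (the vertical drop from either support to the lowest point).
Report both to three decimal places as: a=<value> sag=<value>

seed: a₀ = √(S³/(24(L−S))) = √(118.087³/(24·46.928)) = 38.236796
iter 1: u=1.544154  f(a)=+5.923e+00  f'(a)=-3.092e+00  a ← 38.236796 − (+5.923e+00/-3.092e+00) = 40.152449
iter 2: u=1.470483  f(a)=+4.742e-01  f'(a)=-2.615e+00  a ← 40.152449 − (+4.742e-01/-2.615e+00) = 40.333798
iter 3: u=1.463872  f(a)=+3.625e-03  f'(a)=-2.575e+00  a ← 40.333798 − (+3.625e-03/-2.575e+00) = 40.335206
iter 4: u=1.463820  f(a)=+2.153e-07  f'(a)=-2.575e+00  a ← 40.335206 − (+2.153e-07/-2.575e+00) = 40.335206
iter 5: u=1.463820  f(a)=+2.842e-14  f'(a)=-2.575e+00  a ← 40.335206 − (+2.842e-14/-2.575e+00) = 40.335206
converged: |Δa| < 1e-12 after 5 iterations
sag = a·(cosh(S/(2a)) − 1) = 40.335206·(cosh(1.463820) − 1) = 51.503873
T_max/T_min = cosh(S/(2a)) = 2.276896

a=40.335 sag=51.504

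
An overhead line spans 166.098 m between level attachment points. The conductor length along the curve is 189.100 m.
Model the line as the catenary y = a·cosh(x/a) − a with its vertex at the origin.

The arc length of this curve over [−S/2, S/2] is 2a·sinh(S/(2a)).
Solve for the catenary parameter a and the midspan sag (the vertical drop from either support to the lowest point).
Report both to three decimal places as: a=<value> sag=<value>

seed: a₀ = √(S³/(24(L−S))) = √(166.098³/(24·23.002)) = 91.108351
iter 1: u=0.911541  f(a)=+9.748e-01  f'(a)=-5.482e-01  a ← 91.108351 − (+9.748e-01/-5.482e-01) = 92.886584
iter 2: u=0.894090  f(a)=+2.927e-02  f'(a)=-5.157e-01  a ← 92.886584 − (+2.927e-02/-5.157e-01) = 92.943342
iter 3: u=0.893544  f(a)=+2.820e-05  f'(a)=-5.147e-01  a ← 92.943342 − (+2.820e-05/-5.147e-01) = 92.943397
iter 4: u=0.893544  f(a)=+2.623e-11  f'(a)=-5.147e-01  a ← 92.943397 − (+2.623e-11/-5.147e-01) = 92.943397
converged: |Δa| < 1e-12 after 4 iterations
sag = a·(cosh(S/(2a)) − 1) = 92.943397·(cosh(0.893544) − 1) = 39.639323
T_max/T_min = cosh(S/(2a)) = 1.426489

a=92.943 sag=39.639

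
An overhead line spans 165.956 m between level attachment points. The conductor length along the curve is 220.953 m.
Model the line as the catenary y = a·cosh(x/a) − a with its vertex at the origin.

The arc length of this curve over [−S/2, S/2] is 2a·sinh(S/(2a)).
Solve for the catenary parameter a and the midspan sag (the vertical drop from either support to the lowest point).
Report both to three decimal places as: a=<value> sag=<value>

seed: a₀ = √(S³/(24(L−S))) = √(165.956³/(24·54.997)) = 58.845644
iter 1: u=1.410096  f(a)=+5.734e+00  f'(a)=-2.268e+00  a ← 58.845644 − (+5.734e+00/-2.268e+00) = 61.373521
iter 2: u=1.352016  f(a)=+3.902e-01  f'(a)=-1.969e+00  a ← 61.373521 − (+3.902e-01/-1.969e+00) = 61.571666
iter 3: u=1.347665  f(a)=+2.098e-03  f'(a)=-1.948e+00  a ← 61.571666 − (+2.098e-03/-1.948e+00) = 61.572743
iter 4: u=1.347642  f(a)=+6.141e-08  f'(a)=-1.948e+00  a ← 61.572743 − (+6.141e-08/-1.948e+00) = 61.572743
iter 5: u=1.347642  f(a)=-2.842e-14  f'(a)=-1.948e+00  a ← 61.572743 − (-2.842e-14/-1.948e+00) = 61.572743
converged: |Δa| < 1e-12 after 5 iterations
sag = a·(cosh(S/(2a)) − 1) = 61.572743·(cosh(1.347642) − 1) = 64.903578
T_max/T_min = cosh(S/(2a)) = 2.054096

a=61.573 sag=64.904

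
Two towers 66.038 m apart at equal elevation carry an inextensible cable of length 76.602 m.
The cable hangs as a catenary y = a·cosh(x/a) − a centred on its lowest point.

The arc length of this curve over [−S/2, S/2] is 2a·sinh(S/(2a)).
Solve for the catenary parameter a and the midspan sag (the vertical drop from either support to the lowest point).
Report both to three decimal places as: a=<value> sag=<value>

seed: a₀ = √(S³/(24(L−S))) = √(66.038³/(24·10.564)) = 33.703193
iter 1: u=0.979699  f(a)=+5.187e-01  f'(a)=-6.892e-01  a ← 33.703193 − (+5.187e-01/-6.892e-01) = 34.455876
iter 2: u=0.958298  f(a)=+1.789e-02  f'(a)=-6.424e-01  a ← 34.455876 − (+1.789e-02/-6.424e-01) = 34.483719
iter 3: u=0.957524  f(a)=+2.295e-05  f'(a)=-6.407e-01  a ← 34.483719 − (+2.295e-05/-6.407e-01) = 34.483755
iter 4: u=0.957523  f(a)=+3.786e-11  f'(a)=-6.407e-01  a ← 34.483755 − (+3.786e-11/-6.407e-01) = 34.483755
iter 5: u=0.957523  f(a)=+0.000e+00  f'(a)=-6.407e-01  a ← 34.483755 − (+0.000e+00/-6.407e-01) = 34.483755
converged: |Δa| < 1e-12 after 5 iterations
sag = a·(cosh(S/(2a)) − 1) = 34.483755·(cosh(0.957523) − 1) = 17.053571
T_max/T_min = cosh(S/(2a)) = 1.494539

a=34.484 sag=17.054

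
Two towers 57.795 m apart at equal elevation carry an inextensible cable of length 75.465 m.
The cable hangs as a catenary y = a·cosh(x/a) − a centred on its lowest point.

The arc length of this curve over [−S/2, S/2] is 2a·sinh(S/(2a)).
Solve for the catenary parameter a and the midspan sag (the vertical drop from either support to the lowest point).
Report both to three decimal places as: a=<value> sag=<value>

seed: a₀ = √(S³/(24(L−S))) = √(57.795³/(24·17.670)) = 21.335926
iter 1: u=1.354406  f(a)=+1.693e+00  f'(a)=-1.981e+00  a ← 21.335926 − (+1.693e+00/-1.981e+00) = 22.190795
iter 2: u=1.302229  f(a)=+1.071e-01  f'(a)=-1.737e+00  a ← 22.190795 − (+1.071e-01/-1.737e+00) = 22.252430
iter 3: u=1.298622  f(a)=+4.923e-04  f'(a)=-1.722e+00  a ← 22.252430 − (+4.923e-04/-1.722e+00) = 22.252716
iter 4: u=1.298606  f(a)=+1.051e-08  f'(a)=-1.721e+00  a ← 22.252716 − (+1.051e-08/-1.721e+00) = 22.252716
iter 5: u=1.298606  f(a)=+1.421e-14  f'(a)=-1.721e+00  a ← 22.252716 − (+1.421e-14/-1.721e+00) = 22.252716
converged: |Δa| < 1e-12 after 5 iterations
sag = a·(cosh(S/(2a)) − 1) = 22.252716·(cosh(1.298606) − 1) = 21.552819
T_max/T_min = cosh(S/(2a)) = 1.968548

a=22.253 sag=21.553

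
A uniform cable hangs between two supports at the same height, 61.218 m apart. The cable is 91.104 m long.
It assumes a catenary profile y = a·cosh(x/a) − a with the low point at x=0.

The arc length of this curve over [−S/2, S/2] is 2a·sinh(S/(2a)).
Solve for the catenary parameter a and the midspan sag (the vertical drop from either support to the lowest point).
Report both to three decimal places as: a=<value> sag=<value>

seed: a₀ = √(S³/(24(L−S))) = √(61.218³/(24·29.886)) = 17.884598
iter 1: u=1.711473  f(a)=+4.695e+00  f'(a)=-4.429e+00  a ← 17.884598 − (+4.695e+00/-4.429e+00) = 18.944617
iter 2: u=1.615710  f(a)=+4.498e-01  f'(a)=-3.618e+00  a ← 18.944617 − (+4.498e-01/-3.618e+00) = 19.068945
iter 3: u=1.605175  f(a)=+5.094e-03  f'(a)=-3.536e+00  a ← 19.068945 − (+5.094e-03/-3.536e+00) = 19.070386
iter 4: u=1.605054  f(a)=+6.697e-07  f'(a)=-3.535e+00  a ← 19.070386 − (+6.697e-07/-3.535e+00) = 19.070386
iter 5: u=1.605054  f(a)=+1.421e-14  f'(a)=-3.535e+00  a ← 19.070386 − (+1.421e-14/-3.535e+00) = 19.070386
converged: |Δa| < 1e-12 after 5 iterations
sag = a·(cosh(S/(2a)) − 1) = 19.070386·(cosh(1.605054) − 1) = 30.312448
T_max/T_min = cosh(S/(2a)) = 2.589504

a=19.070 sag=30.312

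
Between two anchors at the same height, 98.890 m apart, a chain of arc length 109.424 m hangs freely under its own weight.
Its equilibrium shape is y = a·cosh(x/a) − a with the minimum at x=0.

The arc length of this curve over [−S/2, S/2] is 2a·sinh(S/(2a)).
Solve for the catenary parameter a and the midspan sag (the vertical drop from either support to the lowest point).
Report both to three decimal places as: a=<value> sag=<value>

seed: a₀ = √(S³/(24(L−S))) = √(98.890³/(24·10.534)) = 61.848089
iter 1: u=0.799459  f(a)=+3.418e-01  f'(a)=-3.629e-01  a ← 61.848089 − (+3.418e-01/-3.629e-01) = 62.789908
iter 2: u=0.787467  f(a)=+7.964e-03  f'(a)=-3.462e-01  a ← 62.789908 − (+7.964e-03/-3.462e-01) = 62.812913
iter 3: u=0.787179  f(a)=+4.552e-06  f'(a)=-3.458e-01  a ← 62.812913 − (+4.552e-06/-3.458e-01) = 62.812926
iter 4: u=0.787179  f(a)=+1.492e-12  f'(a)=-3.458e-01  a ← 62.812926 − (+1.492e-12/-3.458e-01) = 62.812926
converged: |Δa| < 1e-12 after 4 iterations
sag = a·(cosh(S/(2a)) − 1) = 62.812926·(cosh(0.787179) − 1) = 20.486934
T_max/T_min = cosh(S/(2a)) = 1.326158

a=62.813 sag=20.487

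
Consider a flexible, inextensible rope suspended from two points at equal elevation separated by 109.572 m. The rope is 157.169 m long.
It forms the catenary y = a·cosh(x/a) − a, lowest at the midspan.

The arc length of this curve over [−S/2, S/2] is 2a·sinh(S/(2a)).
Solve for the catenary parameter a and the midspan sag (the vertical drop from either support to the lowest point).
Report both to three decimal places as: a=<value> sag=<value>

a=35.957 sag=50.463

seed: a₀ = √(S³/(24(L−S))) = √(109.572³/(24·47.597)) = 33.935478
iter 1: u=1.614417  f(a)=+6.602e+00  f'(a)=-3.608e+00  a ← 33.935478 − (+6.602e+00/-3.608e+00) = 35.765419
iter 2: u=1.531815  f(a)=+5.716e-01  f'(a)=-3.008e+00  a ← 35.765419 − (+5.716e-01/-3.008e+00) = 35.955469
iter 3: u=1.523718  f(a)=+5.183e-03  f'(a)=-2.953e+00  a ← 35.955469 − (+5.183e-03/-2.953e+00) = 35.957224
iter 4: u=1.523644  f(a)=+4.346e-07  f'(a)=-2.953e+00  a ← 35.957224 − (+4.346e-07/-2.953e+00) = 35.957224
iter 5: u=1.523644  f(a)=+0.000e+00  f'(a)=-2.953e+00  a ← 35.957224 − (+0.000e+00/-2.953e+00) = 35.957224
converged: |Δa| < 1e-12 after 5 iterations
sag = a·(cosh(S/(2a)) − 1) = 35.957224·(cosh(1.523644) − 1) = 50.462945
T_max/T_min = cosh(S/(2a)) = 2.403416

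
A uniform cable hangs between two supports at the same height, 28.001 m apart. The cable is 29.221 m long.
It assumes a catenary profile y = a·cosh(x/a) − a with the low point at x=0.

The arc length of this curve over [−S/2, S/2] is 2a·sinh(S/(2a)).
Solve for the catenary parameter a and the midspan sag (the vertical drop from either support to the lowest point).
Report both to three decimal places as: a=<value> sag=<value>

seed: a₀ = √(S³/(24(L−S))) = √(28.001³/(24·1.220)) = 27.382606
iter 1: u=0.511292  f(a)=+1.605e-02  f'(a)=-9.146e-02  a ← 27.382606 − (+1.605e-02/-9.146e-02) = 27.558053
iter 2: u=0.508037  f(a)=+1.555e-04  f'(a)=-8.969e-02  a ← 27.558053 − (+1.555e-04/-8.969e-02) = 27.559787
iter 3: u=0.508005  f(a)=+1.493e-08  f'(a)=-8.968e-02  a ← 27.559787 − (+1.493e-08/-8.968e-02) = 27.559787
iter 4: u=0.508005  f(a)=+3.553e-15  f'(a)=-8.968e-02  a ← 27.559787 − (+3.553e-15/-8.968e-02) = 27.559787
converged: |Δa| < 1e-12 after 4 iterations
sag = a·(cosh(S/(2a)) − 1) = 27.559787·(cosh(0.508005) − 1) = 3.633298
T_max/T_min = cosh(S/(2a)) = 1.131833

a=27.560 sag=3.633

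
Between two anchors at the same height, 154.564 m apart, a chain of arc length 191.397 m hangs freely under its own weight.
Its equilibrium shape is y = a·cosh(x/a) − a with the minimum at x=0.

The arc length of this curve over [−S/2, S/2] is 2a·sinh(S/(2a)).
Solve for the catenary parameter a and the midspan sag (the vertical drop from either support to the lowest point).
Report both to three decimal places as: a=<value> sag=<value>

seed: a₀ = √(S³/(24(L−S))) = √(154.564³/(24·36.833)) = 64.630625
iter 1: u=1.195749  f(a)=+2.725e+00  f'(a)=-1.311e+00  a ← 64.630625 − (+2.725e+00/-1.311e+00) = 66.708435
iter 2: u=1.158504  f(a)=+1.369e-01  f'(a)=-1.183e+00  a ← 66.708435 − (+1.369e-01/-1.183e+00) = 66.824213
iter 3: u=1.156497  f(a)=+3.862e-04  f'(a)=-1.176e+00  a ← 66.824213 − (+3.862e-04/-1.176e+00) = 66.824541
iter 4: u=1.156491  f(a)=+3.092e-09  f'(a)=-1.176e+00  a ← 66.824541 − (+3.092e-09/-1.176e+00) = 66.824541
iter 5: u=1.156491  f(a)=+0.000e+00  f'(a)=-1.176e+00  a ← 66.824541 − (+0.000e+00/-1.176e+00) = 66.824541
converged: |Δa| < 1e-12 after 5 iterations
sag = a·(cosh(S/(2a)) − 1) = 66.824541·(cosh(1.156491) − 1) = 49.896161
T_max/T_min = cosh(S/(2a)) = 1.746674

a=66.825 sag=49.896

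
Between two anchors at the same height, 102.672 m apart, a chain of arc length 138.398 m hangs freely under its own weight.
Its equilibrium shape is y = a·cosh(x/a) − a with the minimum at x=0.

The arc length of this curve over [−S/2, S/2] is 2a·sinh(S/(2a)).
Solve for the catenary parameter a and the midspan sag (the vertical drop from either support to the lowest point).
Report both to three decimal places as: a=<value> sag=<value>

seed: a₀ = √(S³/(24(L−S))) = √(102.672³/(24·35.726)) = 35.528773
iter 1: u=1.444913  f(a)=+3.920e+00  f'(a)=-2.464e+00  a ← 35.528773 − (+3.920e+00/-2.464e+00) = 37.120095
iter 2: u=1.382971  f(a)=+2.788e-01  f'(a)=-2.125e+00  a ← 37.120095 − (+2.788e-01/-2.125e+00) = 37.251308
iter 3: u=1.378099  f(a)=+1.648e-03  f'(a)=-2.099e+00  a ← 37.251308 − (+1.648e-03/-2.099e+00) = 37.252093
iter 4: u=1.378070  f(a)=+5.837e-08  f'(a)=-2.099e+00  a ← 37.252093 − (+5.837e-08/-2.099e+00) = 37.252093
iter 5: u=1.378070  f(a)=+2.842e-14  f'(a)=-2.099e+00  a ← 37.252093 − (+2.842e-14/-2.099e+00) = 37.252093
converged: |Δa| < 1e-12 after 5 iterations
sag = a·(cosh(S/(2a)) − 1) = 37.252093·(cosh(1.378070) − 1) = 41.336838
T_max/T_min = cosh(S/(2a)) = 2.109651

a=37.252 sag=41.337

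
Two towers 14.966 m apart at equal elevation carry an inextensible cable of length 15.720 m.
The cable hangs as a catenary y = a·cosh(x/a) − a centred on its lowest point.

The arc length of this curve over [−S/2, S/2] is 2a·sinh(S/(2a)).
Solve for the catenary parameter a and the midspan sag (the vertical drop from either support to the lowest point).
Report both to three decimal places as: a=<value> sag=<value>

seed: a₀ = √(S³/(24(L−S))) = √(14.966³/(24·0.754)) = 13.610288
iter 1: u=0.549805  f(a)=+1.148e-02  f'(a)=-1.142e-01  a ← 13.610288 − (+1.148e-02/-1.142e-01) = 13.710814
iter 2: u=0.545774  f(a)=+1.284e-04  f'(a)=-1.116e-01  a ← 13.710814 − (+1.284e-04/-1.116e-01) = 13.711965
iter 3: u=0.545728  f(a)=+1.648e-08  f'(a)=-1.116e-01  a ← 13.711965 − (+1.648e-08/-1.116e-01) = 13.711965
iter 4: u=0.545728  f(a)=+1.776e-15  f'(a)=-1.116e-01  a ← 13.711965 − (+1.776e-15/-1.116e-01) = 13.711965
converged: |Δa| < 1e-12 after 4 iterations
sag = a·(cosh(S/(2a)) − 1) = 13.711965·(cosh(0.545728) − 1) = 2.093021
T_max/T_min = cosh(S/(2a)) = 1.152642

a=13.712 sag=2.093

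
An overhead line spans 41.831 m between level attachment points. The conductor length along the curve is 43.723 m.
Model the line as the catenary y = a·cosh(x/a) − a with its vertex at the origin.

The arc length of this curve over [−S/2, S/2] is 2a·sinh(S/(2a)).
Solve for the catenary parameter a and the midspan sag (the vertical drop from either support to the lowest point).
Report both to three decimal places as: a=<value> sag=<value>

a=40.419 sag=5.533

seed: a₀ = √(S³/(24(L−S))) = √(41.831³/(24·1.892)) = 40.149596
iter 1: u=0.520939  f(a)=+2.584e-02  f'(a)=-9.683e-02  a ← 40.149596 − (+2.584e-02/-9.683e-02) = 40.416443
iter 2: u=0.517500  f(a)=+2.599e-04  f'(a)=-9.489e-02  a ← 40.416443 − (+2.599e-04/-9.489e-02) = 40.419182
iter 3: u=0.517465  f(a)=+2.688e-08  f'(a)=-9.487e-02  a ← 40.419182 − (+2.688e-08/-9.487e-02) = 40.419182
iter 4: u=0.517465  f(a)=+0.000e+00  f'(a)=-9.487e-02  a ← 40.419182 − (+0.000e+00/-9.487e-02) = 40.419182
converged: |Δa| < 1e-12 after 4 iterations
sag = a·(cosh(S/(2a)) − 1) = 40.419182·(cosh(0.517465) − 1) = 5.533353
T_max/T_min = cosh(S/(2a)) = 1.136899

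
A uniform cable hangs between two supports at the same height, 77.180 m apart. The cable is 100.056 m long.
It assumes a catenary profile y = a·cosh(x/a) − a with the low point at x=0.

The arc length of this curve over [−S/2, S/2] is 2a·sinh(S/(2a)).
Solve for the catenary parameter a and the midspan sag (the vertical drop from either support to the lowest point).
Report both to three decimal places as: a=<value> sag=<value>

seed: a₀ = √(S³/(24(L−S))) = √(77.180³/(24·22.876)) = 28.937533
iter 1: u=1.333562  f(a)=+2.122e+00  f'(a)=-1.881e+00  a ← 28.937533 − (+2.122e+00/-1.881e+00) = 30.066059
iter 2: u=1.283507  f(a)=+1.305e-01  f'(a)=-1.656e+00  a ← 30.066059 − (+1.305e-01/-1.656e+00) = 30.144851
iter 3: u=1.280152  f(a)=+5.645e-04  f'(a)=-1.642e+00  a ← 30.144851 − (+5.645e-04/-1.642e+00) = 30.145195
iter 4: u=1.280138  f(a)=+1.067e-08  f'(a)=-1.642e+00  a ← 30.145195 − (+1.067e-08/-1.642e+00) = 30.145195
iter 5: u=1.280138  f(a)=+2.842e-14  f'(a)=-1.642e+00  a ← 30.145195 − (+2.842e-14/-1.642e+00) = 30.145195
converged: |Δa| < 1e-12 after 5 iterations
sag = a·(cosh(S/(2a)) − 1) = 30.145195·(cosh(1.280138) − 1) = 28.263140
T_max/T_min = cosh(S/(2a)) = 1.937567

a=30.145 sag=28.263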